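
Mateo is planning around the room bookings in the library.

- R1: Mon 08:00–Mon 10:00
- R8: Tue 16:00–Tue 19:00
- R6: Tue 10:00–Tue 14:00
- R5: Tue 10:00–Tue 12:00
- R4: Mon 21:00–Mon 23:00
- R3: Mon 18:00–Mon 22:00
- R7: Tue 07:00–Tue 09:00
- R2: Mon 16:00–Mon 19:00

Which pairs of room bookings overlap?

Sorted by start: R1, R2, R3, R4, R7, R5, R6, R8.
R2 starts after R1 ends; R1 is clear from here.
R3 starts before R2 ends → R2 and R3 overlap.
R4 starts after R2 ends; R2 is clear from here.
R4 starts before R3 ends → R3 and R4 overlap.
R7 starts after R3 ends; R3 is clear from here.
R7 starts after R4 ends; R4 is clear from here.
R5 starts after R7 ends; R7 is clear from here.
R6 starts before R5 ends → R5 and R6 overlap.
R8 starts after R5 ends.
R8 starts after R6 ends.

R2 & R3, R3 & R4, R5 & R6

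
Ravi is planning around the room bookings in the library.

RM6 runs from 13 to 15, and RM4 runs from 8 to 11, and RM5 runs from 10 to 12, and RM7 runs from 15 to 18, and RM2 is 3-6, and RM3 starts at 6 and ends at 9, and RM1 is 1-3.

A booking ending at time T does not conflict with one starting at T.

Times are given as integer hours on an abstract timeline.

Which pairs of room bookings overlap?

RM3 & RM4, RM4 & RM5

Sorted by start: RM1, RM2, RM3, RM4, RM5, RM6, RM7.
RM2 starts exactly when RM1 ends (back-to-back, no overlap), so RM1 has no further overlaps.
RM3 starts exactly when RM2 ends (back-to-back, no overlap), so RM2 has no further overlaps.
RM4 starts before RM3 ends → RM3 and RM4 overlap.
RM5 starts after RM3 ends, so RM3 has no further overlaps.
RM5 starts before RM4 ends → RM4 and RM5 overlap.
RM6 starts after RM4 ends, so RM4 has no further overlaps.
RM6 starts after RM5 ends, so RM5 has no further overlaps.
RM7 starts exactly when RM6 ends (back-to-back, no overlap).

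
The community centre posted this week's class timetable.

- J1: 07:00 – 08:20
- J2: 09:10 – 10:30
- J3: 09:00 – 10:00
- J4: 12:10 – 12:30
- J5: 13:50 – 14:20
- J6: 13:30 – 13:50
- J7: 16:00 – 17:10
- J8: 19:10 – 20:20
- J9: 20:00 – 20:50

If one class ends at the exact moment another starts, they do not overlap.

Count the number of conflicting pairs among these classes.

2

Sorted by start: J1, J3, J2, J4, J6, J5, J7, J8, J9.
J3 starts after J1 ends; J1 is clear from here.
J2 starts before J3 ends → J3 and J2 overlap.
J4 starts after J3 ends; J3 is clear from here.
J4 starts after J2 ends; J2 is clear from here.
J6 starts after J4 ends; J4 is clear from here.
J5 starts exactly when J6 ends (back-to-back, no overlap); J6 is clear from here.
J7 starts after J5 ends; J5 is clear from here.
J8 starts after J7 ends; J7 is clear from here.
J9 starts before J8 ends → J8 and J9 overlap.
Overlapping pairs: J2 & J3, J8 & J9 — 2 in total.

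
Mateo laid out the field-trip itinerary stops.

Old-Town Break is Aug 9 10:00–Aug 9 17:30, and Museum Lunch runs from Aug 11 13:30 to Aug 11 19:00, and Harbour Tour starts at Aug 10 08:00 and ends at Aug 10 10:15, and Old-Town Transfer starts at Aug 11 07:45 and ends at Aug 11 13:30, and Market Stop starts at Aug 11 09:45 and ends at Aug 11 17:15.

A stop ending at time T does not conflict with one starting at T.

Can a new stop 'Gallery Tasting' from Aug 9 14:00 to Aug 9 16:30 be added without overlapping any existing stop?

Old-Town Break: starts Aug 9 10:00 before Gallery Tasting ends Aug 9 16:30, and ends Aug 9 17:30 after Gallery Tasting starts Aug 9 14:00 → overlap.
Harbour Tour: starts Aug 10 08:00 at or after Gallery Tasting ends Aug 9 16:30 → clear.
Old-Town Transfer: starts Aug 11 07:45 at or after Gallery Tasting ends Aug 9 16:30 → clear.
Market Stop: starts Aug 11 09:45 at or after Gallery Tasting ends Aug 9 16:30 → clear.
Museum Lunch: starts Aug 11 13:30 at or after Gallery Tasting ends Aug 9 16:30 → clear.
Gallery Tasting overlaps Old-Town Break.

No — it overlaps Old-Town Break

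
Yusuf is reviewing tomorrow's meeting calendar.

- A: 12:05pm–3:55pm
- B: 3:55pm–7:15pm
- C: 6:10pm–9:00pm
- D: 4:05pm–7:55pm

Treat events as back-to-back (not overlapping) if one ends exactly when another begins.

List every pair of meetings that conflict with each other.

Sorted by start: A, B, D, C.
B starts exactly when A ends (back-to-back, no overlap), so A has no further overlaps.
D starts before B ends → B and D overlap.
C starts before B ends → B and C overlap.
C starts before D ends → D and C overlap.

B & C, B & D, C & D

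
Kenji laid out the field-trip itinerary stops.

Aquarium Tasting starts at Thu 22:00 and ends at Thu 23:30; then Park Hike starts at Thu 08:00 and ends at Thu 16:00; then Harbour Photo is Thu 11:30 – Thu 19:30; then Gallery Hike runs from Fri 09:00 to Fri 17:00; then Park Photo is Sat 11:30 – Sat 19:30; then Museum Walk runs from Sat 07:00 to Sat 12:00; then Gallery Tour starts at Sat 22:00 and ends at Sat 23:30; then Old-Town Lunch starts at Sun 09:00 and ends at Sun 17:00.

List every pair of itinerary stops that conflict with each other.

Sorted by start: Park Hike, Harbour Photo, Aquarium Tasting, Gallery Hike, Museum Walk, Park Photo, Gallery Tour, Old-Town Lunch.
Harbour Photo starts before Park Hike ends → Park Hike and Harbour Photo overlap.
Aquarium Tasting starts after Park Hike ends — done with Park Hike.
Aquarium Tasting starts after Harbour Photo ends — done with Harbour Photo.
Gallery Hike starts after Aquarium Tasting ends — done with Aquarium Tasting.
Museum Walk starts after Gallery Hike ends — done with Gallery Hike.
Park Photo starts before Museum Walk ends → Museum Walk and Park Photo overlap.
Gallery Tour starts after Museum Walk ends — done with Museum Walk.
Gallery Tour starts after Park Photo ends — done with Park Photo.
Old-Town Lunch starts after Gallery Tour ends.

Harbour Photo & Park Hike, Museum Walk & Park Photo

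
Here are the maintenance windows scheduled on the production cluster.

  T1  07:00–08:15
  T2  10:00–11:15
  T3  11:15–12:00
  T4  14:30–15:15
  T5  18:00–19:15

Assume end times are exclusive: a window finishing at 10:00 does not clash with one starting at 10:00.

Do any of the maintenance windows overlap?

No

Sorted by start: T1, T2, T3, T4, T5.
T2 starts after T1 ends, so nothing later overlaps T1 either.
T3 starts exactly when T2 ends (back-to-back, no overlap), so nothing later overlaps T2 either.
T4 starts after T3 ends, so nothing later overlaps T3 either.
T5 starts after T4 ends.
Every pair is clear; the schedule has no overlaps.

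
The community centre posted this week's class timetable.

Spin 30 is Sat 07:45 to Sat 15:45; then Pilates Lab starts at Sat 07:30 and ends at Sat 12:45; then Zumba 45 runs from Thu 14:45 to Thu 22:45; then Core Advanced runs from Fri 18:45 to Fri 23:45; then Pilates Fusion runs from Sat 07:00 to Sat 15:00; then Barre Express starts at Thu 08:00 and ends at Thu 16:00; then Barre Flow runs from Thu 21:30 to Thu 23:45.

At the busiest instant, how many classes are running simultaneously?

Sweep the timeline, counting +1 at each start and −1 at each end (ends before starts at a tie):
Thu 08:00 start Barre Express → 1
Thu 14:45 start Zumba 45 → 2
Thu 16:00 end Barre Express → 1
Thu 21:30 start Barre Flow → 2
Thu 22:45 end Zumba 45 → 1
Thu 23:45 end Barre Flow → 0
Fri 18:45 start Core Advanced → 1
Fri 23:45 end Core Advanced → 0
Sat 07:00 start Pilates Fusion → 1
Sat 07:30 start Pilates Lab → 2
Sat 07:45 start Spin 30 → 3
Sat 12:45 end Pilates Lab → 2
Sat 15:00 end Pilates Fusion → 1
Sat 15:45 end Spin 30 → 0
Peak is 3, at Sat 07:45 (Pilates Fusion, Pilates Lab, Spin 30).

3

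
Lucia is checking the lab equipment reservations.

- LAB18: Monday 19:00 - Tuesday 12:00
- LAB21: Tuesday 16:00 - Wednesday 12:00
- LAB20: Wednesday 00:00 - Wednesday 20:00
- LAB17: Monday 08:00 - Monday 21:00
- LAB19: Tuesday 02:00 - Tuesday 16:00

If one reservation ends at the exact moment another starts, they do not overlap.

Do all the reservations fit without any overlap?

No

Sorted by start: LAB17, LAB18, LAB19, LAB21, LAB20.
LAB18 starts before LAB17 ends → LAB17 and LAB18 overlap.
That's a conflict, so the schedule is not conflict-free.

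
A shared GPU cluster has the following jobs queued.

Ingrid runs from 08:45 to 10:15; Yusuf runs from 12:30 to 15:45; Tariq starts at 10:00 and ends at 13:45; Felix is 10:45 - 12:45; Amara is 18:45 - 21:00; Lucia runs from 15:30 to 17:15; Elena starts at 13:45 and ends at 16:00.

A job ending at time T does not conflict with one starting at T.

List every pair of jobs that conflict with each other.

Sorted by start: Ingrid, Tariq, Felix, Yusuf, Elena, Lucia, Amara.
Tariq starts before Ingrid ends → Ingrid and Tariq overlap.
Felix starts after Ingrid ends; Ingrid is clear from here.
Felix starts before Tariq ends → Tariq and Felix overlap.
Yusuf starts before Tariq ends → Tariq and Yusuf overlap.
Elena starts exactly when Tariq ends (back-to-back, no overlap); Tariq is clear from here.
Yusuf starts before Felix ends → Felix and Yusuf overlap.
Elena starts after Felix ends; Felix is clear from here.
Elena starts before Yusuf ends → Yusuf and Elena overlap.
Lucia starts before Yusuf ends → Yusuf and Lucia overlap.
Amara starts after Yusuf ends.
Lucia starts before Elena ends → Elena and Lucia overlap.
Amara starts after Elena ends.
Amara starts after Lucia ends.

Elena & Lucia, Elena & Yusuf, Felix & Tariq, Felix & Yusuf, Ingrid & Tariq, Lucia & Yusuf, Tariq & Yusuf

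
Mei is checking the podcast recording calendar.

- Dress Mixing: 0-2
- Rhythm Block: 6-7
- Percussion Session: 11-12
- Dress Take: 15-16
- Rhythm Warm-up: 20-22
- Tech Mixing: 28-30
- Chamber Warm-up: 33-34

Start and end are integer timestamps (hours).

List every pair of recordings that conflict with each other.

Check each pair: they overlap iff neither finishes before the other starts.
Sorted by start: Dress Mixing, Rhythm Block, Percussion Session, Dress Take, Rhythm Warm-up, Tech Mixing, Chamber Warm-up.
Rhythm Block starts after Dress Mixing ends, so nothing later overlaps Dress Mixing either.
Percussion Session starts after Rhythm Block ends, so nothing later overlaps Rhythm Block either.
Dress Take starts after Percussion Session ends, so nothing later overlaps Percussion Session either.
Rhythm Warm-up starts after Dress Take ends, so nothing later overlaps Dress Take either.
Tech Mixing starts after Rhythm Warm-up ends, so nothing later overlaps Rhythm Warm-up either.
Chamber Warm-up starts after Tech Mixing ends.

no overlapping pairs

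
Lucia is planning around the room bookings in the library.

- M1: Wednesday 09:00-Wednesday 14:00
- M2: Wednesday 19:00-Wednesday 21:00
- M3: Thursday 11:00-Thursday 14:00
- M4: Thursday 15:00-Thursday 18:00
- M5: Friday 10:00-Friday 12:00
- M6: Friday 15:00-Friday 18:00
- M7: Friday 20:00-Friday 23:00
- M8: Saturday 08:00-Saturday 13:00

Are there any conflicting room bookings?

Check each pair: they overlap iff neither finishes before the other starts.
Sorted by start: M1, M2, M3, M4, M5, M6, M7, M8.
M2 starts after M1 ends — done with M1.
M3 starts after M2 ends — done with M2.
M4 starts after M3 ends — done with M3.
M5 starts after M4 ends — done with M4.
M6 starts after M5 ends — done with M5.
M7 starts after M6 ends — done with M6.
M8 starts after M7 ends.
Every pair is clear; the schedule has no overlaps.

No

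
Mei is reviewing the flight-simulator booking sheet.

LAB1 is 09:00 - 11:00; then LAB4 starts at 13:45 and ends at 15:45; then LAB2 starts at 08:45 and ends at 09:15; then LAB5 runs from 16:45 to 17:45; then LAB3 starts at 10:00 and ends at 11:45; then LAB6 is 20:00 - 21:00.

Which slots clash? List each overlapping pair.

LAB1 & LAB2, LAB1 & LAB3

Sorted by start: LAB2, LAB1, LAB3, LAB4, LAB5, LAB6.
LAB1 starts before LAB2 ends → LAB2 and LAB1 overlap.
LAB3 starts after LAB2 ends, so nothing later overlaps LAB2 either.
LAB3 starts before LAB1 ends → LAB1 and LAB3 overlap.
LAB4 starts after LAB1 ends, so nothing later overlaps LAB1 either.
LAB4 starts after LAB3 ends, so nothing later overlaps LAB3 either.
LAB5 starts after LAB4 ends, so nothing later overlaps LAB4 either.
LAB6 starts after LAB5 ends.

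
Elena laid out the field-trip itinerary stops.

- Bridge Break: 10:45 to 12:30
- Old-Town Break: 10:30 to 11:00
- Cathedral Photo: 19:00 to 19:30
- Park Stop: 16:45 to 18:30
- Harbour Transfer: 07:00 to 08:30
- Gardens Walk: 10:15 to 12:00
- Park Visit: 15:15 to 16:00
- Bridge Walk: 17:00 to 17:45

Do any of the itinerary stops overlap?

Sorted by start: Harbour Transfer, Gardens Walk, Old-Town Break, Bridge Break, Park Visit, Park Stop, Bridge Walk, Cathedral Photo.
Gardens Walk starts after Harbour Transfer ends, so Harbour Transfer has no further overlaps.
Old-Town Break starts before Gardens Walk ends → Gardens Walk and Old-Town Break overlap.
That's a conflict, so the schedule is not conflict-free.

Yes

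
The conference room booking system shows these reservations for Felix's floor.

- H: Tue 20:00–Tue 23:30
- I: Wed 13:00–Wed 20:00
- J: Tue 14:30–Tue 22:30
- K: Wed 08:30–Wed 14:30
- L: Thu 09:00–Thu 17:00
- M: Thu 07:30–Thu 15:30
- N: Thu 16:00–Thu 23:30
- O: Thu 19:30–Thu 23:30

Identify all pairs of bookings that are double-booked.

Check each pair: they overlap iff neither finishes before the other starts.
Sorted by start: J, H, K, I, M, L, N, O.
H starts before J ends → J and H overlap.
K starts after J ends — done with J.
K starts after H ends — done with H.
I starts before K ends → K and I overlap.
M starts after K ends — done with K.
M starts after I ends — done with I.
L starts before M ends → M and L overlap.
N starts after M ends — done with M.
N starts before L ends → L and N overlap.
O starts after L ends.
O starts before N ends → N and O overlap.

H & J, I & K, L & M, L & N, N & O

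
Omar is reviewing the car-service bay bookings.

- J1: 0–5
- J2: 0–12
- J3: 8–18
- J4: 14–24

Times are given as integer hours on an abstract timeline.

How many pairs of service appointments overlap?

Sorted by start: J1, J2, J3, J4.
J2 starts before J1 ends → J1 and J2 overlap.
J3 starts after J1 ends, so J1 has no further overlaps.
J3 starts before J2 ends → J2 and J3 overlap.
J4 starts after J2 ends.
J4 starts before J3 ends → J3 and J4 overlap.
Overlapping pairs: J1 & J2, J2 & J3, J3 & J4 — 3 in total.

3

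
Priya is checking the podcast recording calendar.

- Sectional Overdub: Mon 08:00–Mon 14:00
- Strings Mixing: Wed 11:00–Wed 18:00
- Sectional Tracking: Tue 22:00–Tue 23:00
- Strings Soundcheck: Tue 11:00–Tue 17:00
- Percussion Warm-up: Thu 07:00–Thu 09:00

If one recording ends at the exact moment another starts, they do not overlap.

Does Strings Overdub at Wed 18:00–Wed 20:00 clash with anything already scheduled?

No — it doesn't clash with anything

Sectional Overdub: ends Mon 14:00 at or before Strings Overdub starts Wed 18:00 → clear.
Strings Soundcheck: ends Tue 17:00 at or before Strings Overdub starts Wed 18:00 → clear.
Sectional Tracking: ends Tue 23:00 at or before Strings Overdub starts Wed 18:00 → clear.
Strings Mixing: ends Wed 18:00 at or before Strings Overdub starts Wed 18:00 → clear.
Percussion Warm-up: starts Thu 07:00 at or after Strings Overdub ends Wed 20:00 → clear.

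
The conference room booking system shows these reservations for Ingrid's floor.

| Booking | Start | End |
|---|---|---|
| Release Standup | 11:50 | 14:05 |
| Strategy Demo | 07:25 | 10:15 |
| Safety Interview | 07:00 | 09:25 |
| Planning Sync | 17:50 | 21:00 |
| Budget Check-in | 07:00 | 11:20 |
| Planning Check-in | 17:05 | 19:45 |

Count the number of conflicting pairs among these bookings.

4

Sorted by start: Budget Check-in, Safety Interview, Strategy Demo, Release Standup, Planning Check-in, Planning Sync.
Safety Interview starts before Budget Check-in ends → Budget Check-in and Safety Interview overlap.
Strategy Demo starts before Budget Check-in ends → Budget Check-in and Strategy Demo overlap.
Release Standup starts after Budget Check-in ends, so nothing later overlaps Budget Check-in either.
Strategy Demo starts before Safety Interview ends → Safety Interview and Strategy Demo overlap.
Release Standup starts after Safety Interview ends, so nothing later overlaps Safety Interview either.
Release Standup starts after Strategy Demo ends, so nothing later overlaps Strategy Demo either.
Planning Check-in starts after Release Standup ends, so nothing later overlaps Release Standup either.
Planning Sync starts before Planning Check-in ends → Planning Check-in and Planning Sync overlap.
Overlapping pairs: Budget Check-in & Safety Interview, Budget Check-in & Strategy Demo, Planning Check-in & Planning Sync, Safety Interview & Strategy Demo — 4 in total.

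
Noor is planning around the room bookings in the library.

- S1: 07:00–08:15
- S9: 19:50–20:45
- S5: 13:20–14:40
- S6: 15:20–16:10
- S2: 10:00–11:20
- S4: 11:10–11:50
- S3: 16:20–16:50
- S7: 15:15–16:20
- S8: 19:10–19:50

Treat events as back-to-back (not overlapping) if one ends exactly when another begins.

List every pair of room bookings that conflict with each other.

S2 & S4, S6 & S7

Sorted by start: S1, S2, S4, S5, S7, S6, S3, S8, S9.
S2 starts after S1 ends; S1 is clear from here.
S4 starts before S2 ends → S2 and S4 overlap.
S5 starts after S2 ends; S2 is clear from here.
S5 starts after S4 ends; S4 is clear from here.
S7 starts after S5 ends; S5 is clear from here.
S6 starts before S7 ends → S7 and S6 overlap.
S3 starts exactly when S7 ends (back-to-back, no overlap); S7 is clear from here.
S3 starts after S6 ends; S6 is clear from here.
S8 starts after S3 ends; S3 is clear from here.
S9 starts exactly when S8 ends (back-to-back, no overlap).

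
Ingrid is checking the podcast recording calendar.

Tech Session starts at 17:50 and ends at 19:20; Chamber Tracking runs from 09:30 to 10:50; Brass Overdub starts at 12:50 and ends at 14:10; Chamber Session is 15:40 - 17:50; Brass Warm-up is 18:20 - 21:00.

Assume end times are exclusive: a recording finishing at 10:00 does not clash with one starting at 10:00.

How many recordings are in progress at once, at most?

2

Sweep the timeline, counting +1 at each start and −1 at each end (ends before starts at a tie):
09:30 start Chamber Tracking → 1
10:50 end Chamber Tracking → 0
12:50 start Brass Overdub → 1
14:10 end Brass Overdub → 0
15:40 start Chamber Session → 1
17:50 end Chamber Session → 0
17:50 start Tech Session → 1
18:20 start Brass Warm-up → 2
19:20 end Tech Session → 1
21:00 end Brass Warm-up → 0
Peak is 2, at 18:20 (Brass Warm-up, Tech Session).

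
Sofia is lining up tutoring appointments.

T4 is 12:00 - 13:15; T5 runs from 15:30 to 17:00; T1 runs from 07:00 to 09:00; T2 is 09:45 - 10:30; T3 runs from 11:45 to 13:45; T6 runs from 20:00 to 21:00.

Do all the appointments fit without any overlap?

Sorted by start: T1, T2, T3, T4, T5, T6.
T2 starts after T1 ends, so nothing later overlaps T1 either.
T3 starts after T2 ends, so nothing later overlaps T2 either.
T4 starts before T3 ends → T3 and T4 overlap.
That's a conflict, so the schedule is not conflict-free.

No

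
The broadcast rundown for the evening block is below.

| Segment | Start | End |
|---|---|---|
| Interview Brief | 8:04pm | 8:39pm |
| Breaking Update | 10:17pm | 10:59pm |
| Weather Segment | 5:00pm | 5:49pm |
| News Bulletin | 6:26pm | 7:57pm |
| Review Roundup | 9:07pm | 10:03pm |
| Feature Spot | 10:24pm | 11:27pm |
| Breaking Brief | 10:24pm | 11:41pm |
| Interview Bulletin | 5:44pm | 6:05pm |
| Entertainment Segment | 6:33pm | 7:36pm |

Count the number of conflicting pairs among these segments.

5

Sorted by start: Weather Segment, Interview Bulletin, News Bulletin, Entertainment Segment, Interview Brief, Review Roundup, Breaking Update, Breaking Brief, Feature Spot.
Interview Bulletin starts before Weather Segment ends → Weather Segment and Interview Bulletin overlap.
News Bulletin starts after Weather Segment ends, so nothing later overlaps Weather Segment either.
News Bulletin starts after Interview Bulletin ends, so nothing later overlaps Interview Bulletin either.
Entertainment Segment starts before News Bulletin ends → News Bulletin and Entertainment Segment overlap.
Interview Brief starts after News Bulletin ends, so nothing later overlaps News Bulletin either.
Interview Brief starts after Entertainment Segment ends, so nothing later overlaps Entertainment Segment either.
Review Roundup starts after Interview Brief ends, so nothing later overlaps Interview Brief either.
Breaking Update starts after Review Roundup ends, so nothing later overlaps Review Roundup either.
Breaking Brief starts before Breaking Update ends → Breaking Update and Breaking Brief overlap.
Feature Spot starts before Breaking Update ends → Breaking Update and Feature Spot overlap.
Feature Spot starts before Breaking Brief ends → Breaking Brief and Feature Spot overlap.
Overlapping pairs: Breaking Brief & Breaking Update, Breaking Brief & Feature Spot, Breaking Update & Feature Spot, Entertainment Segment & News Bulletin, Interview Bulletin & Weather Segment — 5 in total.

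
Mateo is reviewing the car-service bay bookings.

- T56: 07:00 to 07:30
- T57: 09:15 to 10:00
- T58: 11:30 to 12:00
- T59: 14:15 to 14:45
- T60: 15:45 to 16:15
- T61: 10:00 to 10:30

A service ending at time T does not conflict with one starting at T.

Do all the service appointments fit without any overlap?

Yes

Sorted by start: T56, T57, T61, T58, T59, T60.
T57 starts after T56 ends; T56 is clear from here.
T61 starts exactly when T57 ends (back-to-back, no overlap); T57 is clear from here.
T58 starts after T61 ends; T61 is clear from here.
T59 starts after T58 ends; T58 is clear from here.
T60 starts after T59 ends.
Every pair is clear; the schedule has no overlaps.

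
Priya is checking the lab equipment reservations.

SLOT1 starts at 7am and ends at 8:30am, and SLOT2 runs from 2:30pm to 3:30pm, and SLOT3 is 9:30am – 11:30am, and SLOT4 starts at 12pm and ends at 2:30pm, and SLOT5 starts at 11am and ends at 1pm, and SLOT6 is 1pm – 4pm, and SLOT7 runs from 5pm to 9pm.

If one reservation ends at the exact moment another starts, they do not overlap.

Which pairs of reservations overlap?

Check each pair: they overlap iff neither finishes before the other starts.
Sorted by start: SLOT1, SLOT3, SLOT5, SLOT4, SLOT6, SLOT2, SLOT7.
SLOT3 starts after SLOT1 ends — done with SLOT1.
SLOT5 starts before SLOT3 ends → SLOT3 and SLOT5 overlap.
SLOT4 starts after SLOT3 ends — done with SLOT3.
SLOT4 starts before SLOT5 ends → SLOT5 and SLOT4 overlap.
SLOT6 starts exactly when SLOT5 ends (back-to-back, no overlap) — done with SLOT5.
SLOT6 starts before SLOT4 ends → SLOT4 and SLOT6 overlap.
SLOT2 starts exactly when SLOT4 ends (back-to-back, no overlap) — done with SLOT4.
SLOT2 starts before SLOT6 ends → SLOT6 and SLOT2 overlap.
SLOT7 starts after SLOT6 ends.
SLOT7 starts after SLOT2 ends.

SLOT2 & SLOT6, SLOT3 & SLOT5, SLOT4 & SLOT5, SLOT4 & SLOT6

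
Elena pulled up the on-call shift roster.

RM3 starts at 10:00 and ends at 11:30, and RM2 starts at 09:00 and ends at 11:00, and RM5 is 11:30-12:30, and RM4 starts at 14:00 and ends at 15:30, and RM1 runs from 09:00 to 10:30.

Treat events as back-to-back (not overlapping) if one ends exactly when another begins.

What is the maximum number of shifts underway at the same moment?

3

Sweep the timeline, counting +1 at each start and −1 at each end (ends before starts at a tie):
09:00 start RM1 → 1
09:00 start RM2 → 2
10:00 start RM3 → 3
10:30 end RM1 → 2
11:00 end RM2 → 1
11:30 end RM3 → 0
11:30 start RM5 → 1
12:30 end RM5 → 0
14:00 start RM4 → 1
15:30 end RM4 → 0
Peak is 3, at 10:00 (RM1, RM2, RM3).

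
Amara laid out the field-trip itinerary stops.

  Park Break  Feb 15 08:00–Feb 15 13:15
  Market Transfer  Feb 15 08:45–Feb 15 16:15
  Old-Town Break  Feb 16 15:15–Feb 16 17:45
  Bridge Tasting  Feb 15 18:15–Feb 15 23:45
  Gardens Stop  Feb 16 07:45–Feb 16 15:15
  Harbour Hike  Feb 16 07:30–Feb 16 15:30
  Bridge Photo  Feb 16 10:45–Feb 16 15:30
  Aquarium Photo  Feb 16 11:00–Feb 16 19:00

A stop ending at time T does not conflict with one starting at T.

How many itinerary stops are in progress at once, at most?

4

Walk through starts and ends in time order (an end at T is processed before a start at T):
Feb 15 08:00 start Park Break → 1
Feb 15 08:45 start Market Transfer → 2
Feb 15 13:15 end Park Break → 1
Feb 15 16:15 end Market Transfer → 0
Feb 15 18:15 start Bridge Tasting → 1
Feb 15 23:45 end Bridge Tasting → 0
Feb 16 07:30 start Harbour Hike → 1
Feb 16 07:45 start Gardens Stop → 2
Feb 16 10:45 start Bridge Photo → 3
Feb 16 11:00 start Aquarium Photo → 4
Feb 16 15:15 end Gardens Stop → 3
Feb 16 15:15 start Old-Town Break → 4
Feb 16 15:30 end Bridge Photo → 3
Feb 16 15:30 end Harbour Hike → 2
Feb 16 17:45 end Old-Town Break → 1
Feb 16 19:00 end Aquarium Photo → 0
Peak is 4, at Feb 16 11:00 (Aquarium Photo, Bridge Photo, Gardens Stop, Harbour Hike).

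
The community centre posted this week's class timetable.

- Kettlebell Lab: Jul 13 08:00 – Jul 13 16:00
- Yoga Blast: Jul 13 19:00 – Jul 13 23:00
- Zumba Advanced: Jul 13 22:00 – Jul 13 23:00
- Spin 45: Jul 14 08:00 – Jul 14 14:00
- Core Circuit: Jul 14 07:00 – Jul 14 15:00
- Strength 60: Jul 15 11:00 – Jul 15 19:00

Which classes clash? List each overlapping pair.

Core Circuit & Spin 45, Yoga Blast & Zumba Advanced

Sorted by start: Kettlebell Lab, Yoga Blast, Zumba Advanced, Core Circuit, Spin 45, Strength 60.
Yoga Blast starts after Kettlebell Lab ends; Kettlebell Lab is clear from here.
Zumba Advanced starts before Yoga Blast ends → Yoga Blast and Zumba Advanced overlap.
Core Circuit starts after Yoga Blast ends; Yoga Blast is clear from here.
Core Circuit starts after Zumba Advanced ends; Zumba Advanced is clear from here.
Spin 45 starts before Core Circuit ends → Core Circuit and Spin 45 overlap.
Strength 60 starts after Core Circuit ends.
Strength 60 starts after Spin 45 ends.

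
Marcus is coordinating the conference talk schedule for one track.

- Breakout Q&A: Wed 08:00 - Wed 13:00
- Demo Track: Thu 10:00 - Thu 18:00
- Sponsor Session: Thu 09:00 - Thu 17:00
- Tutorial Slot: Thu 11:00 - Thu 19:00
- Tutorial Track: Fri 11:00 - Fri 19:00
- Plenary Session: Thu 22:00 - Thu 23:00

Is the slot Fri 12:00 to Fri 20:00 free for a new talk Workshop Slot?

No — it overlaps Tutorial Track

Breakout Q&A: ends Wed 13:00 at or before Workshop Slot starts Fri 12:00 → clear.
Sponsor Session: ends Thu 17:00 at or before Workshop Slot starts Fri 12:00 → clear.
Demo Track: ends Thu 18:00 at or before Workshop Slot starts Fri 12:00 → clear.
Tutorial Slot: ends Thu 19:00 at or before Workshop Slot starts Fri 12:00 → clear.
Plenary Session: ends Thu 23:00 at or before Workshop Slot starts Fri 12:00 → clear.
Tutorial Track: starts Fri 11:00 before Workshop Slot ends Fri 20:00, and ends Fri 19:00 after Workshop Slot starts Fri 12:00 → overlap.
Workshop Slot overlaps Tutorial Track.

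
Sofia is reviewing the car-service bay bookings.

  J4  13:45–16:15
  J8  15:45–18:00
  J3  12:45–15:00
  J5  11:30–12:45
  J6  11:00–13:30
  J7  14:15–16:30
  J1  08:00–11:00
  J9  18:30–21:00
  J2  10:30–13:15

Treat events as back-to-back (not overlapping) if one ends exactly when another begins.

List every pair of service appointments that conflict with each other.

Sorted by start: J1, J2, J6, J5, J3, J4, J7, J8, J9.
J2 starts before J1 ends → J1 and J2 overlap.
J6 starts exactly when J1 ends (back-to-back, no overlap); J1 is clear from here.
J6 starts before J2 ends → J2 and J6 overlap.
J5 starts before J2 ends → J2 and J5 overlap.
J3 starts before J2 ends → J2 and J3 overlap.
J4 starts after J2 ends; J2 is clear from here.
J5 starts before J6 ends → J6 and J5 overlap.
J3 starts before J6 ends → J6 and J3 overlap.
J4 starts after J6 ends; J6 is clear from here.
J3 starts exactly when J5 ends (back-to-back, no overlap); J5 is clear from here.
J4 starts before J3 ends → J3 and J4 overlap.
J7 starts before J3 ends → J3 and J7 overlap.
J8 starts after J3 ends; J3 is clear from here.
J7 starts before J4 ends → J4 and J7 overlap.
J8 starts before J4 ends → J4 and J8 overlap.
J9 starts after J4 ends.
J8 starts before J7 ends → J7 and J8 overlap.
J9 starts after J7 ends.
J9 starts after J8 ends.

J1 & J2, J2 & J3, J2 & J5, J2 & J6, J3 & J4, J3 & J6, J3 & J7, J4 & J7, J4 & J8, J5 & J6, J7 & J8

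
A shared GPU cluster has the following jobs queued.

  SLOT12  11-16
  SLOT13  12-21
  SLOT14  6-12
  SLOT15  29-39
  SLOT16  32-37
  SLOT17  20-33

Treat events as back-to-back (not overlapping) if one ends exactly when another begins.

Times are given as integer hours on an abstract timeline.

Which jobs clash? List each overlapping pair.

SLOT12 & SLOT13, SLOT12 & SLOT14, SLOT13 & SLOT17, SLOT15 & SLOT16, SLOT15 & SLOT17, SLOT16 & SLOT17

Sorted by start: SLOT14, SLOT12, SLOT13, SLOT17, SLOT15, SLOT16.
SLOT12 starts before SLOT14 ends → SLOT14 and SLOT12 overlap.
SLOT13 starts exactly when SLOT14 ends (back-to-back, no overlap), so SLOT14 has no further overlaps.
SLOT13 starts before SLOT12 ends → SLOT12 and SLOT13 overlap.
SLOT17 starts after SLOT12 ends, so SLOT12 has no further overlaps.
SLOT17 starts before SLOT13 ends → SLOT13 and SLOT17 overlap.
SLOT15 starts after SLOT13 ends, so SLOT13 has no further overlaps.
SLOT15 starts before SLOT17 ends → SLOT17 and SLOT15 overlap.
SLOT16 starts before SLOT17 ends → SLOT17 and SLOT16 overlap.
SLOT16 starts before SLOT15 ends → SLOT15 and SLOT16 overlap.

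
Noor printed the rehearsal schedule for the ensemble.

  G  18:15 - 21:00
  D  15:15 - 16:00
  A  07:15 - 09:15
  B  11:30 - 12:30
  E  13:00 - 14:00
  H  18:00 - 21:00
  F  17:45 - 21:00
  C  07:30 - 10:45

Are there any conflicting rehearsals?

Yes

Sorted by start: A, C, B, E, D, F, H, G.
C starts before A ends → A and C overlap.
That's a conflict, so the schedule is not conflict-free.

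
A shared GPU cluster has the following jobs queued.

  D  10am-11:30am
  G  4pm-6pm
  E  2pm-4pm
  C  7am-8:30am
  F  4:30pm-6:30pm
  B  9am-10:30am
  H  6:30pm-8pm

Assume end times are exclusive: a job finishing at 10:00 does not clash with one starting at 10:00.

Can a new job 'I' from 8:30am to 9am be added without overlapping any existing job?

Yes — the slot is free

C: ends 8:30am at or before I starts 8:30am → clear.
B: starts 9am at or after I ends 9am → clear.
D: starts 10am at or after I ends 9am → clear.
E: starts 2pm at or after I ends 9am → clear.
G: starts 4pm at or after I ends 9am → clear.
F: starts 4:30pm at or after I ends 9am → clear.
H: starts 6:30pm at or after I ends 9am → clear.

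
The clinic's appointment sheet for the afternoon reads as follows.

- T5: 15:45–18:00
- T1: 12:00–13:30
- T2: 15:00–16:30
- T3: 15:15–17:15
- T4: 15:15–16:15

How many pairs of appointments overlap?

6

Sorted by start: T1, T2, T3, T4, T5.
T2 starts after T1 ends, so nothing later overlaps T1 either.
T3 starts before T2 ends → T2 and T3 overlap.
T4 starts before T2 ends → T2 and T4 overlap.
T5 starts before T2 ends → T2 and T5 overlap.
T4 starts before T3 ends → T3 and T4 overlap.
T5 starts before T3 ends → T3 and T5 overlap.
T5 starts before T4 ends → T4 and T5 overlap.
Overlapping pairs: T2 & T3, T2 & T4, T2 & T5, T3 & T4, T3 & T5, T4 & T5 — 6 in total.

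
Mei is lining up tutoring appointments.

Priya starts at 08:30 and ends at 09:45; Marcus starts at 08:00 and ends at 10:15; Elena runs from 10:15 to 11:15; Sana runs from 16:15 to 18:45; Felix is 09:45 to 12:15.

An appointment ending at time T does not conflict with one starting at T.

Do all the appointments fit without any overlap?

Sorted by start: Marcus, Priya, Felix, Elena, Sana.
Priya starts before Marcus ends → Marcus and Priya overlap.
That's a conflict, so the schedule is not conflict-free.

No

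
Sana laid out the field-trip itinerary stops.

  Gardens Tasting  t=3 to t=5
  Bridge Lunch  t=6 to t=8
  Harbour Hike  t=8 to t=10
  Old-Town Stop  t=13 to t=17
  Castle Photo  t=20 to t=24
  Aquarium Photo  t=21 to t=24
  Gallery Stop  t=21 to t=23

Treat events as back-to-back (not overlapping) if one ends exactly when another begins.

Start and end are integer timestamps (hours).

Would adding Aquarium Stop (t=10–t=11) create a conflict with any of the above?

No — it doesn't clash with anything

Gardens Tasting: ends t=5 at or before Aquarium Stop starts t=10 → clear.
Bridge Lunch: ends t=8 at or before Aquarium Stop starts t=10 → clear.
Harbour Hike: ends t=10 at or before Aquarium Stop starts t=10 → clear.
Old-Town Stop: starts t=13 at or after Aquarium Stop ends t=11 → clear.
Castle Photo: starts t=20 at or after Aquarium Stop ends t=11 → clear.
Aquarium Photo: starts t=21 at or after Aquarium Stop ends t=11 → clear.
Gallery Stop: starts t=21 at or after Aquarium Stop ends t=11 → clear.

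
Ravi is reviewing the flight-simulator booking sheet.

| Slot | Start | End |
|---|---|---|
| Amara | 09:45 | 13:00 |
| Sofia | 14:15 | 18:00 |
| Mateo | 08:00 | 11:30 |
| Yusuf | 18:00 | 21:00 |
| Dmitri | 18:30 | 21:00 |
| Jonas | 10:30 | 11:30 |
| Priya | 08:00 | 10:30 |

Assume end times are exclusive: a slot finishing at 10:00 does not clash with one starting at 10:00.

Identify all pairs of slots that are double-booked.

Sorted by start: Mateo, Priya, Amara, Jonas, Sofia, Yusuf, Dmitri.
Priya starts before Mateo ends → Mateo and Priya overlap.
Amara starts before Mateo ends → Mateo and Amara overlap.
Jonas starts before Mateo ends → Mateo and Jonas overlap.
Sofia starts after Mateo ends — done with Mateo.
Amara starts before Priya ends → Priya and Amara overlap.
Jonas starts exactly when Priya ends (back-to-back, no overlap) — done with Priya.
Jonas starts before Amara ends → Amara and Jonas overlap.
Sofia starts after Amara ends — done with Amara.
Sofia starts after Jonas ends — done with Jonas.
Yusuf starts exactly when Sofia ends (back-to-back, no overlap) — done with Sofia.
Dmitri starts before Yusuf ends → Yusuf and Dmitri overlap.

Amara & Jonas, Amara & Mateo, Amara & Priya, Dmitri & Yusuf, Jonas & Mateo, Mateo & Priya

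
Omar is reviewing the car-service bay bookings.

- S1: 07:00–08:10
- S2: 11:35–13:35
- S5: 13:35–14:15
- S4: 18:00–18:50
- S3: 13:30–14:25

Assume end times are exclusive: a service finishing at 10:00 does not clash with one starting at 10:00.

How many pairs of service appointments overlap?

2

Check each pair: they overlap iff neither finishes before the other starts.
Sorted by start: S1, S2, S3, S5, S4.
S2 starts after S1 ends — done with S1.
S3 starts before S2 ends → S2 and S3 overlap.
S5 starts exactly when S2 ends (back-to-back, no overlap) — done with S2.
S5 starts before S3 ends → S3 and S5 overlap.
S4 starts after S3 ends.
S4 starts after S5 ends.
Overlapping pairs: S2 & S3, S3 & S5 — 2 in total.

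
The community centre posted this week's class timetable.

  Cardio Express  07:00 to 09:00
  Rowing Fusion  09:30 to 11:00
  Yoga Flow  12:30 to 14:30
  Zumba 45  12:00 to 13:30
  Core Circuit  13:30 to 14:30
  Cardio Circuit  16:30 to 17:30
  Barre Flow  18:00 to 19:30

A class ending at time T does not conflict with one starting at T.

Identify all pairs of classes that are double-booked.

Sorted by start: Cardio Express, Rowing Fusion, Zumba 45, Yoga Flow, Core Circuit, Cardio Circuit, Barre Flow.
Rowing Fusion starts after Cardio Express ends, so nothing later overlaps Cardio Express either.
Zumba 45 starts after Rowing Fusion ends, so nothing later overlaps Rowing Fusion either.
Yoga Flow starts before Zumba 45 ends → Zumba 45 and Yoga Flow overlap.
Core Circuit starts exactly when Zumba 45 ends (back-to-back, no overlap), so nothing later overlaps Zumba 45 either.
Core Circuit starts before Yoga Flow ends → Yoga Flow and Core Circuit overlap.
Cardio Circuit starts after Yoga Flow ends, so nothing later overlaps Yoga Flow either.
Cardio Circuit starts after Core Circuit ends, so nothing later overlaps Core Circuit either.
Barre Flow starts after Cardio Circuit ends.

Core Circuit & Yoga Flow, Yoga Flow & Zumba 45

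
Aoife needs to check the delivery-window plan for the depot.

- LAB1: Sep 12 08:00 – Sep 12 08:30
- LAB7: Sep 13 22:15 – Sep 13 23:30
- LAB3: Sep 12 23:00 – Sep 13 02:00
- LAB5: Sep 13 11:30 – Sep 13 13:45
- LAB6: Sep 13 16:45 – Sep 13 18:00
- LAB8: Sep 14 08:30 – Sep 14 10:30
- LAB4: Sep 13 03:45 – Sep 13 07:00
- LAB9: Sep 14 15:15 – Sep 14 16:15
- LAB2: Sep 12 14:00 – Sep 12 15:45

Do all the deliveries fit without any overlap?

Yes

Check each pair: they overlap iff neither finishes before the other starts.
Sorted by start: LAB1, LAB2, LAB3, LAB4, LAB5, LAB6, LAB7, LAB8, LAB9.
LAB2 starts after LAB1 ends — done with LAB1.
LAB3 starts after LAB2 ends — done with LAB2.
LAB4 starts after LAB3 ends — done with LAB3.
LAB5 starts after LAB4 ends — done with LAB4.
LAB6 starts after LAB5 ends — done with LAB5.
LAB7 starts after LAB6 ends — done with LAB6.
LAB8 starts after LAB7 ends — done with LAB7.
LAB9 starts after LAB8 ends.
Every pair is clear; the schedule has no overlaps.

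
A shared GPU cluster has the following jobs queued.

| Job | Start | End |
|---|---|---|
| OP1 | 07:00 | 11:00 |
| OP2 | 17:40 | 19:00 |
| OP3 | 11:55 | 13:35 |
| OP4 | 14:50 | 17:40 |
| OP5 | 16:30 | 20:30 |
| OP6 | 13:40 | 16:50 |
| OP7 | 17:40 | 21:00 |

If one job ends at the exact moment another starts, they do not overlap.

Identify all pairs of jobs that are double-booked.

OP2 & OP5, OP2 & OP7, OP4 & OP5, OP4 & OP6, OP5 & OP6, OP5 & OP7

Sorted by start: OP1, OP3, OP6, OP4, OP5, OP2, OP7.
OP3 starts after OP1 ends — done with OP1.
OP6 starts after OP3 ends — done with OP3.
OP4 starts before OP6 ends → OP6 and OP4 overlap.
OP5 starts before OP6 ends → OP6 and OP5 overlap.
OP2 starts after OP6 ends — done with OP6.
OP5 starts before OP4 ends → OP4 and OP5 overlap.
OP2 starts exactly when OP4 ends (back-to-back, no overlap) — done with OP4.
OP2 starts before OP5 ends → OP5 and OP2 overlap.
OP7 starts before OP5 ends → OP5 and OP7 overlap.
OP7 starts before OP2 ends → OP2 and OP7 overlap.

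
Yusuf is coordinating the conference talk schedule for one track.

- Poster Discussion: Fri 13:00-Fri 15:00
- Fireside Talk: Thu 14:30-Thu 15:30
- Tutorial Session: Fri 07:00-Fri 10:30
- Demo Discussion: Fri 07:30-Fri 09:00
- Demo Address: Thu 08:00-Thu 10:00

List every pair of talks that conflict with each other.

Demo Discussion & Tutorial Session

Sorted by start: Demo Address, Fireside Talk, Tutorial Session, Demo Discussion, Poster Discussion.
Fireside Talk starts after Demo Address ends — done with Demo Address.
Tutorial Session starts after Fireside Talk ends — done with Fireside Talk.
Demo Discussion starts before Tutorial Session ends → Tutorial Session and Demo Discussion overlap.
Poster Discussion starts after Tutorial Session ends.
Poster Discussion starts after Demo Discussion ends.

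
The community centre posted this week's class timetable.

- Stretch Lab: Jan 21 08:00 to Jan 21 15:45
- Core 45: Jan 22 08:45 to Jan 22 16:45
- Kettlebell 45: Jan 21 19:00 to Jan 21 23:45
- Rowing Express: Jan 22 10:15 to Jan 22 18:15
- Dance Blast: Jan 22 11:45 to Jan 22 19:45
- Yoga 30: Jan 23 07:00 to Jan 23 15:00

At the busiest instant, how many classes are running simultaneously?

Sort all start/end points and keep a running count:
Jan 21 08:00 start Stretch Lab → 1
Jan 21 15:45 end Stretch Lab → 0
Jan 21 19:00 start Kettlebell 45 → 1
Jan 21 23:45 end Kettlebell 45 → 0
Jan 22 08:45 start Core 45 → 1
Jan 22 10:15 start Rowing Express → 2
Jan 22 11:45 start Dance Blast → 3
Jan 22 16:45 end Core 45 → 2
Jan 22 18:15 end Rowing Express → 1
Jan 22 19:45 end Dance Blast → 0
Jan 23 07:00 start Yoga 30 → 1
Jan 23 15:00 end Yoga 30 → 0
Peak is 3, at Jan 22 11:45 (Core 45, Dance Blast, Rowing Express).

3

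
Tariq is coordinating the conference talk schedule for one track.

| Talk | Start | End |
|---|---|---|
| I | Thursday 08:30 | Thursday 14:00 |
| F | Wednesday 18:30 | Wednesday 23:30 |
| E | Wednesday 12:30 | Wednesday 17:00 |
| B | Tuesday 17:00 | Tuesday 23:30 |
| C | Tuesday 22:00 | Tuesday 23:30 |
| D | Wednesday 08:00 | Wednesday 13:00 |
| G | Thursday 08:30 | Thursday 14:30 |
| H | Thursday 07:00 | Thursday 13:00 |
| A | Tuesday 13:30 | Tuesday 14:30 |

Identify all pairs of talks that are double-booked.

Check each pair: they overlap iff neither finishes before the other starts.
Sorted by start: A, B, C, D, E, F, H, G, I.
B starts after A ends, so nothing later overlaps A either.
C starts before B ends → B and C overlap.
D starts after B ends, so nothing later overlaps B either.
D starts after C ends, so nothing later overlaps C either.
E starts before D ends → D and E overlap.
F starts after D ends, so nothing later overlaps D either.
F starts after E ends, so nothing later overlaps E either.
H starts after F ends, so nothing later overlaps F either.
G starts before H ends → H and G overlap.
I starts before H ends → H and I overlap.
I starts before G ends → G and I overlap.

B & C, D & E, G & H, G & I, H & I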